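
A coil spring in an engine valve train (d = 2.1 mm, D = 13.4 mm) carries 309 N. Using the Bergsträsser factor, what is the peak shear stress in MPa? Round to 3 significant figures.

Spring index C = D/d = 13.4/2.1 = 6.3810
K_B = (4C+2)/(4C−3) = 27.524/22.524 = 1.2220
τ₀ = 8FD/(πd³) = 8·309·13.4/(π·2.1³) = 33124.8/29.094 = 1138.5 MPa
τ_max = K·τ₀ = 1.2220 × 1138.5 = 1391.3 MPa

1390 MPa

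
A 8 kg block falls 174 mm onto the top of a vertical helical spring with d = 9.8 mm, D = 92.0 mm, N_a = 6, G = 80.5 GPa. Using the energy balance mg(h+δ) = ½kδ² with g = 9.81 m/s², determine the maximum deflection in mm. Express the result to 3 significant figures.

k = Gd⁴/(8D³N_a) = (80.5×10³)(9.8⁴)/(8·92.0³·6) = 19.865 N/mm
W = mg = 8 × 9.81 = 78.48 N
½kδ² − Wδ − Wh = 0 → δ = (W + √(W² + 2kWh))/k
δ = (78.48 + √(6159.1 + 542542))/19.865 = (78.48 + 740.74)/19.865 = 41.239 mm

41.2 mm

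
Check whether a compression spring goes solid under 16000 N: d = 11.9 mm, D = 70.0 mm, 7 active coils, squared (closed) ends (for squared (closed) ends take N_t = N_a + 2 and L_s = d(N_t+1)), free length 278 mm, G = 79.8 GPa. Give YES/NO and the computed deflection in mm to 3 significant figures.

YES, δ = 192 mm

k = Gd⁴/(8D³N_a) = (79.8×10³)(11.9⁴)/(8·70.0³·7) = 83.312 N/mm
N_t = 9; L_s = 11.9·10 = 119 mm; δ_solid = L₀ − L_s = 278 − 119 = 159 mm
δ = F/k = 16000/83.312 = 192.05 mm
δ ≥ δ_solid → spring goes solid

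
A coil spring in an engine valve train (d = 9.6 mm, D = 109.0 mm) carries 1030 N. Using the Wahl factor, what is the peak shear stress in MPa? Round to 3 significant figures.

Spring index C = D/d = 109.0/9.6 = 11.3542
K_W = (4C−1)/(4C−4) + 0.615/C = 44.417/41.417 + 0.0542 = 1.1266
τ₀ = 8FD/(πd³) = 8·1030·109.0/(π·9.6³) = 898160/2779.5 = 323.14 MPa
τ_max = K·τ₀ = 1.1266 × 323.14 = 364.05 MPa

364 MPa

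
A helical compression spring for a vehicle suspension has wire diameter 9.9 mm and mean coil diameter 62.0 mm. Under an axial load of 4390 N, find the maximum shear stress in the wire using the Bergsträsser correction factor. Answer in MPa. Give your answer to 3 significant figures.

Spring index C = D/d = 62.0/9.9 = 6.2626
K_B = (4C+2)/(4C−3) = 27.051/22.051 = 1.2268
τ₀ = 8FD/(πd³) = 8·4390·62.0/(π·9.9³) = 2.17744e+06/3048.3 = 714.32 MPa
τ_max = K·τ₀ = 1.2268 × 714.32 = 876.29 MPa

876 MPa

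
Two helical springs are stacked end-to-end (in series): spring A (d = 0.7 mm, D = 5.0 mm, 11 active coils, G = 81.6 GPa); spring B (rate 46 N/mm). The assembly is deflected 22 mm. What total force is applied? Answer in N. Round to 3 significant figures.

37.7 N

k_A = Gd⁴/(8D³N_a) = (81.6×10³)(0.7⁴)/(8·5.0³·11) = 1.7811 N/mm
Series: 1/k_eq = 1/1.7811 + 1/46 = 0.58319; k_eq = 1.7147 N/mm
F = k_eq·δ = 1.7147·22 = 37.724 N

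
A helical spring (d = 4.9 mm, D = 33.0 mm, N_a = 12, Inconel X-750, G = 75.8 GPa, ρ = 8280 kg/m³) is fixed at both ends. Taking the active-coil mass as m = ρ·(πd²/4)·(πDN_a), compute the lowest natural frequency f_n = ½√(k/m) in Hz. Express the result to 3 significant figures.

k = Gd⁴/(8D³N_a) = (75.8×10³)(4.9⁴)/(8·33.0³·12) = 12.666 N/mm = 12666 N/m
Wire length L = πDN_a = π·33.0·12 = 1244.1 mm
m = ρ·(πd²/4)·L = 8280 × 18.857×10⁻⁶ m² × 1.2441 m = 0.19425 kg
f_n = ½√(k/m) = 0.5·√(12666/0.19425) = 0.5·√(65205) = 127.68 Hz

128 Hz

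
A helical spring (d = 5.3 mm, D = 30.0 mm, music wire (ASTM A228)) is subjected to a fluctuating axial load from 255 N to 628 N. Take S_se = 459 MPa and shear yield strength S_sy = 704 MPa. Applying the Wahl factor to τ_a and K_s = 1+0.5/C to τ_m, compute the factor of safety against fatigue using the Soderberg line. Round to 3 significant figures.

1.63

C = D/d = 30.0/5.3 = 5.6604; K_W = (4C−1)/(4C−4)+0.615/C = 1.2696; K_s = 1+0.5/C = 1.0883
F_a = (F_max−F_min)/2 = 186.5 N; F_m = (F_max+F_min)/2 = 441.5 N
τ_a = K_W·8F_aD/(πd³) = 1.2696 × 95.7 = 121.5 MPa
τ_m = K_s·8F_mD/(πd³) = 1.0883 × 226.55 = 246.56 MPa
Soderberg: 1/n_f = τ_a/S_se + τ_m/S_sy = 121.5/459 + 246.56/704 = 0.26470 + 0.35023 = 0.61493
n_f = 1/0.61493 = 1.626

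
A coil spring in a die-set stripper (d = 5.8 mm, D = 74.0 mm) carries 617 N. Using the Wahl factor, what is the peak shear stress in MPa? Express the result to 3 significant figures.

Spring index C = D/d = 74.0/5.8 = 12.7586
K_W = (4C−1)/(4C−4) + 0.615/C = 50.034/47.034 + 0.0482 = 1.1120
τ₀ = 8FD/(πd³) = 8·617·74.0/(π·5.8³) = 365264/612.96 = 595.9 MPa
τ_max = K·τ₀ = 1.1120 × 595.9 = 662.63 MPa

663 MPa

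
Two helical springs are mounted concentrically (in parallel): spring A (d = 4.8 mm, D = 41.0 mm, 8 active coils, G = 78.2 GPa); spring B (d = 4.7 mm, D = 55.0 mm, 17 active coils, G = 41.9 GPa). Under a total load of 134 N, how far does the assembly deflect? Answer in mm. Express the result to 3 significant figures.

13.0 mm

k_A = Gd⁴/(8D³N_a) = (78.2×10³)(4.8⁴)/(8·41.0³·8) = 9.4111 N/mm
k_B = Gd⁴/(8D³N_a) = (41.9×10³)(4.7⁴)/(8·55.0³·17) = 0.9036 N/mm
Parallel: k_eq = 9.4111 + 0.9036 = 10.315 N/mm
δ = F/k_eq = 134/10.315 = 12.991 mm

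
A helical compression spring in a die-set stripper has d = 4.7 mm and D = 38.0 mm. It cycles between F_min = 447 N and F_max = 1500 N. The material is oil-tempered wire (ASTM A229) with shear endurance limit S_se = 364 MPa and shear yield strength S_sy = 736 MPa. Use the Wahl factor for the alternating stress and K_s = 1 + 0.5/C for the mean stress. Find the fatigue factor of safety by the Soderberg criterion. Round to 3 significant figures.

C = D/d = 38.0/4.7 = 8.0851; K_W = (4C−1)/(4C−4)+0.615/C = 1.1819; K_s = 1+0.5/C = 1.0618
F_a = (F_max−F_min)/2 = 526.5 N; F_m = (F_max+F_min)/2 = 973.5 N
τ_a = K_W·8F_aD/(πd³) = 1.1819 × 490.71 = 579.99 MPa
τ_m = K_s·8F_mD/(πd³) = 1.0618 × 907.33 = 963.44 MPa
Soderberg: 1/n_f = τ_a/S_se + τ_m/S_sy = 579.99/364 + 963.44/736 = 1.59337 + 1.30903 = 2.9024
n_f = 1/2.9024 = 0.3445

0.345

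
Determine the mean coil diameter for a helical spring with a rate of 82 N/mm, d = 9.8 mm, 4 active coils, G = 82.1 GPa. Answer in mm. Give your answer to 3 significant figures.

66.1 mm

D = (Gd⁴/(8N_a·k))^(1/3) = (82.1×10³·9.8⁴/(8·4·82))^(1/3)
  = (288592)^(1/3) = 66.0837 mm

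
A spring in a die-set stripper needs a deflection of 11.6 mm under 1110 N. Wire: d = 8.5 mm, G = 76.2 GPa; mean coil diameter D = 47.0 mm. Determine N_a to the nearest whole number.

5

Required rate k = F/δ = 1110/11.6 = 95.69 N/mm
N_a = Gd⁴/(8D³k) = (76.2×10³ × 8.5⁴)/(8 × 47.0³ × 95.69)
    = 3.97769e+08 / 7.94783e+07 = 5.005 → 5 coils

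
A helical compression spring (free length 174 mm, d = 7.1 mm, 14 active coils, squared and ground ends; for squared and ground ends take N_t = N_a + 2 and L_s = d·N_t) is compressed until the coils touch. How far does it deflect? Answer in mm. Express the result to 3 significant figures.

60.4 mm

N_t = 16; L_s = 7.1·16 = 113.6 mm
δ_solid = L₀ − L_s = 174 − 113.6 = 60.4 mm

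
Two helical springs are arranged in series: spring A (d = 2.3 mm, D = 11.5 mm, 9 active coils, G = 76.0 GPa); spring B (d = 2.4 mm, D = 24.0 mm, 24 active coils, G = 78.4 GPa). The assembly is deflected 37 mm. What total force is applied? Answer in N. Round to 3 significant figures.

k_A = Gd⁴/(8D³N_a) = (76.0×10³)(2.3⁴)/(8·11.5³·9) = 19.422 N/mm
k_B = Gd⁴/(8D³N_a) = (78.4×10³)(2.4⁴)/(8·24.0³·24) = 0.98 N/mm
Series: 1/k_eq = 1/19.422 + 1/0.98 = 1.0719; k_eq = 0.93293 N/mm
F = k_eq·δ = 0.93293·37 = 34.518 N

34.5 N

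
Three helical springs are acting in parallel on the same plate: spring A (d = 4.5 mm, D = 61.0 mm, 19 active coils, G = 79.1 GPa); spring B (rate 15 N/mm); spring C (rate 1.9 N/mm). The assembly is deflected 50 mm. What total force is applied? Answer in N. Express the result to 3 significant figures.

k_A = Gd⁴/(8D³N_a) = (79.1×10³)(4.5⁴)/(8·61.0³·19) = 0.94014 N/mm
Parallel: k_eq = 0.94014 + 15 + 1.9 = 17.84 N/mm
F = k_eq·δ = 17.84·50 = 892.01 N

892 N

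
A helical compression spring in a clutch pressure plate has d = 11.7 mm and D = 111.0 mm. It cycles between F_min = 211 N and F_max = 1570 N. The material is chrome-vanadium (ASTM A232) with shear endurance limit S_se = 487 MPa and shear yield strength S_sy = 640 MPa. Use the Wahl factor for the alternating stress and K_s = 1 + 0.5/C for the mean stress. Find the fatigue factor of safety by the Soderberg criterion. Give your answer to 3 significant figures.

1.84

C = D/d = 111.0/11.7 = 9.4872; K_W = (4C−1)/(4C−4)+0.615/C = 1.1532; K_s = 1+0.5/C = 1.0527
F_a = (F_max−F_min)/2 = 679.5 N; F_m = (F_max+F_min)/2 = 890.5 N
τ_a = K_W·8F_aD/(πd³) = 1.1532 × 119.92 = 138.29 MPa
τ_m = K_s·8F_mD/(πd³) = 1.0527 × 157.16 = 165.44 MPa
Soderberg: 1/n_f = τ_a/S_se + τ_m/S_sy = 138.29/487 + 165.44/640 = 0.28397 + 0.25850 = 0.54247
n_f = 1/0.54247 = 1.843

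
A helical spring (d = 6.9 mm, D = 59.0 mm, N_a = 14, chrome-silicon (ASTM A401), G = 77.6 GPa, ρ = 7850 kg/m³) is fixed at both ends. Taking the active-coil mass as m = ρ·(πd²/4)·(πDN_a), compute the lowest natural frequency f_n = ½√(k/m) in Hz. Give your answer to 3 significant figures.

50.1 Hz

k = Gd⁴/(8D³N_a) = (77.6×10³)(6.9⁴)/(8·59.0³·14) = 7.6469 N/mm = 7646.9 N/m
Wire length L = πDN_a = π·59.0·14 = 2595 mm
m = ρ·(πd²/4)·L = 7850 × 37.393×10⁻⁶ m² × 2.595 m = 0.76171 kg
f_n = ½√(k/m) = 0.5·√(7646.9/0.76171) = 0.5·√(10039) = 50.098 Hz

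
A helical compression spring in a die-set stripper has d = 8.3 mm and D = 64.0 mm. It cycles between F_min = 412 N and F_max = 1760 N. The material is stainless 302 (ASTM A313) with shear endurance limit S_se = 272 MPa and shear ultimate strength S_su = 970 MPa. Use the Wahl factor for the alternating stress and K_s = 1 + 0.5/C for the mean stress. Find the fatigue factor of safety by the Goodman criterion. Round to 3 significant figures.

0.846

C = D/d = 64.0/8.3 = 7.7108; K_W = (4C−1)/(4C−4)+0.615/C = 1.1915; K_s = 1+0.5/C = 1.0648
F_a = (F_max−F_min)/2 = 674 N; F_m = (F_max+F_min)/2 = 1086 N
τ_a = K_W·8F_aD/(πd³) = 1.1915 × 192.11 = 228.9 MPa
τ_m = K_s·8F_mD/(πd³) = 1.0648 × 309.54 = 329.61 MPa
Goodman: 1/n_f = τ_a/S_se + τ_m/S_su = 228.9/272 + 329.61/970 = 0.84154 + 0.33981 = 1.1813
n_f = 1/1.1813 = 0.8465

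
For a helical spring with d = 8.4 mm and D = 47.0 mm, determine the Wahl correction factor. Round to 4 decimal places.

1.2731

C = D/d = 47.0/8.4 = 5.5952
K_W = (4C−1)/(4C−4) + 0.615/C = 21.381/18.381 + 0.1099 = 1.2731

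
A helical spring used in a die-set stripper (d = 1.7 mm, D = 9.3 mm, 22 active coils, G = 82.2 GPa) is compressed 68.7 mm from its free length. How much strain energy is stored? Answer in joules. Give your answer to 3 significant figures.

11.4 J

k = Gd⁴/(8D³N_a) = (82.2×10³)(1.7⁴)/(8·9.3³·22) = 4.8496 N/mm
U = ½kδ² = 0.5 × 4.8496 × 68.7² = 11444 N·mm = 11.444 J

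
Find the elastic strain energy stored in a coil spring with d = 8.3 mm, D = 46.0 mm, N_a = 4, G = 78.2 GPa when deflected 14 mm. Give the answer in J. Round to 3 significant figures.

11.7 J

k = Gd⁴/(8D³N_a) = (78.2×10³)(8.3⁴)/(8·46.0³·4) = 119.15 N/mm
U = ½kδ² = 0.5 × 119.15 × 14² = 11677 N·mm = 11.677 J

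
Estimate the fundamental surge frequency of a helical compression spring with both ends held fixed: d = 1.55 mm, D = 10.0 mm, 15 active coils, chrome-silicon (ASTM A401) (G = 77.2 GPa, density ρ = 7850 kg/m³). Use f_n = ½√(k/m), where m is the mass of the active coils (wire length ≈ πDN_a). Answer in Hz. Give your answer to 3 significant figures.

365 Hz

k = Gd⁴/(8D³N_a) = (77.2×10³)(1.55⁴)/(8·10.0³·15) = 3.7133 N/mm = 3713.3 N/m
Wire length L = πDN_a = π·10.0·15 = 471.24 mm
m = ρ·(πd²/4)·L = 7850 × 1.8869×10⁻⁶ m² × 0.47124 m = 0.0069801 kg
f_n = ½√(k/m) = 0.5·√(3713.3/0.0069801) = 0.5·√(5.3198e+05) = 364.69 Hz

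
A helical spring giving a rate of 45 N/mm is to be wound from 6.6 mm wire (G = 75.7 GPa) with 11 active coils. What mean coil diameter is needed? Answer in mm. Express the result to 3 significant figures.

D = (Gd⁴/(8N_a·k))^(1/3) = (75.7×10³·6.6⁴/(8·11·45))^(1/3)
  = (36272.4)^(1/3) = 33.1023 mm

33.1 mm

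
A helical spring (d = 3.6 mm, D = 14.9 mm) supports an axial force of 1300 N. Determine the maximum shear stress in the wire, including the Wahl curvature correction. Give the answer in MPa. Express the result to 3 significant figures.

1470 MPa

Spring index C = D/d = 14.9/3.6 = 4.1389
K_W = (4C−1)/(4C−4) + 0.615/C = 15.556/12.556 + 0.1486 = 1.3875
τ₀ = 8FD/(πd³) = 8·1300·14.9/(π·3.6³) = 154960/146.57 = 1057.2 MPa
τ_max = K·τ₀ = 1.3875 × 1057.2 = 1466.9 MPa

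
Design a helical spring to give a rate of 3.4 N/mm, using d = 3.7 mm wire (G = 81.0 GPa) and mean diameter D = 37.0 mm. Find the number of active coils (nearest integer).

N_a = Gd⁴/(8D³k) = (81.0×10³ × 3.7⁴)/(8 × 37.0³ × 3.4)
    = 1.51807e+07 / 1.37776e+06 = 11.02 → 11 coils

11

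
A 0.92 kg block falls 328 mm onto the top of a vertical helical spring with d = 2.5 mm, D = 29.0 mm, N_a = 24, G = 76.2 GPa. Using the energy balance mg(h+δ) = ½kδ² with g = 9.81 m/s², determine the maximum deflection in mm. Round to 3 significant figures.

112 mm

k = Gd⁴/(8D³N_a) = (76.2×10³)(2.5⁴)/(8·29.0³·24) = 0.63565 N/mm
W = mg = 0.92 × 9.81 = 9.0252 N
½kδ² − Wδ − Wh = 0 → δ = (W + √(W² + 2kWh))/k
δ = (9.0252 + √(81.454 + 3763.4))/0.63565 = (9.0252 + 62.007)/0.63565 = 111.75 mm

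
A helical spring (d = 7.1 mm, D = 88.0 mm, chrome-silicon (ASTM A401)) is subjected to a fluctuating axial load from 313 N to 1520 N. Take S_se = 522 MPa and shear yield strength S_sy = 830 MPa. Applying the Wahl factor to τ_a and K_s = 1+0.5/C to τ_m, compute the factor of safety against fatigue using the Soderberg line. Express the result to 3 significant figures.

C = D/d = 88.0/7.1 = 12.3944; K_W = (4C−1)/(4C−4)+0.615/C = 1.1154; K_s = 1+0.5/C = 1.0403
F_a = (F_max−F_min)/2 = 603.5 N; F_m = (F_max+F_min)/2 = 916.5 N
τ_a = K_W·8F_aD/(πd³) = 1.1154 × 377.85 = 421.47 MPa
τ_m = K_s·8F_mD/(πd³) = 1.0403 × 573.83 = 596.97 MPa
Soderberg: 1/n_f = τ_a/S_se + τ_m/S_sy = 421.47/522 + 596.97/830 = 0.80742 + 0.71925 = 1.5267
n_f = 1/1.5267 = 0.655

0.655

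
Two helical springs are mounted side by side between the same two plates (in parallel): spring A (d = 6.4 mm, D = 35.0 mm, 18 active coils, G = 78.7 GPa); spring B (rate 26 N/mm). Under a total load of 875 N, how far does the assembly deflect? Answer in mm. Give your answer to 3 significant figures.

k_A = Gd⁴/(8D³N_a) = (78.7×10³)(6.4⁴)/(8·35.0³·18) = 21.386 N/mm
Parallel: k_eq = 21.386 + 26 = 47.386 N/mm
δ = F/k_eq = 875/47.386 = 18.465 mm

18.5 mm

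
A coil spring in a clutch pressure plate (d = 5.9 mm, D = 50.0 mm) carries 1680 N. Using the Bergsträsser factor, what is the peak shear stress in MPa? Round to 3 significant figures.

1210 MPa

Spring index C = D/d = 50.0/5.9 = 8.4746
K_B = (4C+2)/(4C−3) = 35.898/30.898 = 1.1618
τ₀ = 8FD/(πd³) = 8·1680·50.0/(π·5.9³) = 672000/645.22 = 1041.5 MPa
τ_max = K·τ₀ = 1.1618 × 1041.5 = 1210 MPa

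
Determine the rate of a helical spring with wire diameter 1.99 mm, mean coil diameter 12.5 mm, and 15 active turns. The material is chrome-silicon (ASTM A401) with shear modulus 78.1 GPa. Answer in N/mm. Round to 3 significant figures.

5.23 N/mm

k = Gd⁴/(8D³N_a) = (78.1×10³ × 1.99⁴) / (8 × 12.5³ × 15)
  = 1.22479e+06 / 234375 = 5.2258 N/mm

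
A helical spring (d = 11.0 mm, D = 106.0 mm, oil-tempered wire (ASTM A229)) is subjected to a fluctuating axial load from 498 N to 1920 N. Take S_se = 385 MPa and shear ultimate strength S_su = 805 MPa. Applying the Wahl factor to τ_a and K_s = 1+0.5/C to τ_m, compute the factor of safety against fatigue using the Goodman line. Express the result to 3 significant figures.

1.33

C = D/d = 106.0/11.0 = 9.6364; K_W = (4C−1)/(4C−4)+0.615/C = 1.1507; K_s = 1+0.5/C = 1.0519
F_a = (F_max−F_min)/2 = 711 N; F_m = (F_max+F_min)/2 = 1209 N
τ_a = K_W·8F_aD/(πd³) = 1.1507 × 144.19 = 165.91 MPa
τ_m = K_s·8F_mD/(πd³) = 1.0519 × 245.19 = 257.91 MPa
Goodman: 1/n_f = τ_a/S_se + τ_m/S_su = 165.91/385 + 257.91/805 = 0.43095 + 0.32038 = 0.75133
n_f = 1/0.75133 = 1.331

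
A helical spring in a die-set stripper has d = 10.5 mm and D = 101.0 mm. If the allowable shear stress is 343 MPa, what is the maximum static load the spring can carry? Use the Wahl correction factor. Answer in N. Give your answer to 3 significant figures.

1340 N

C = D/d = 101.0/10.5 = 9.6190
K_W = (4C−1)/(4C−4) + 0.615/C = 37.476/34.476 + 0.0639 = 1.1510
τ_max = K·8FD/(πd³) → F_max = τ_allow·πd³/(8DK)
F_max = 343·π·10.5³/(8·101.0·1.1510) = 1.2474e+06/929.97 = 1341.4 N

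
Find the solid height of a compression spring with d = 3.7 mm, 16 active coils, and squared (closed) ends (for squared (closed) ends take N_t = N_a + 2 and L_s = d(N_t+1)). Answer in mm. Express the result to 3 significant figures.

squared (closed) ends: N_t = N_a + 2 = 16 + 2 = 18
L_s = d·(N_t+1) = 3.7 × 19 = 70.3 mm

70.3 mm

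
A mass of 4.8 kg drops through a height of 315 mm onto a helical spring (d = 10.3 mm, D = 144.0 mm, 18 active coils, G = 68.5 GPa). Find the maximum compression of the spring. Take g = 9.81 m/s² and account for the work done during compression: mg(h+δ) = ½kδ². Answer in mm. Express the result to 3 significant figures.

k = Gd⁴/(8D³N_a) = (68.5×10³)(10.3⁴)/(8·144.0³·18) = 1.793 N/mm
W = mg = 4.8 × 9.81 = 47.088 N
½kδ² − Wδ − Wh = 0 → δ = (W + √(W² + 2kWh))/k
δ = (47.088 + √(2217.3 + 53191.3))/1.793 = (47.088 + 235.39)/1.793 = 157.54 mm

158 mm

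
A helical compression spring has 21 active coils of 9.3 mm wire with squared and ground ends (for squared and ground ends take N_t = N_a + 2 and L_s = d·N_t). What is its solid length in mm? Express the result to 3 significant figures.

214 mm

squared and ground ends: N_t = N_a + 2 = 21 + 2 = 23
L_s = d·N_t = 9.3 × 23 = 213.9 mm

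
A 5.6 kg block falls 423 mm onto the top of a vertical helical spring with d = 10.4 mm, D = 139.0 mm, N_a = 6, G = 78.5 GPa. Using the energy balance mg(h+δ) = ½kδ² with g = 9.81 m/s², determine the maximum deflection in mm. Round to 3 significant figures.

88.8 mm

k = Gd⁴/(8D³N_a) = (78.5×10³)(10.4⁴)/(8·139.0³·6) = 7.1239 N/mm
W = mg = 5.6 × 9.81 = 54.936 N
½kδ² − Wδ − Wh = 0 → δ = (W + √(W² + 2kWh))/k
δ = (54.936 + √(3018 + 331089))/7.1239 = (54.936 + 578.02)/7.1239 = 88.85 mm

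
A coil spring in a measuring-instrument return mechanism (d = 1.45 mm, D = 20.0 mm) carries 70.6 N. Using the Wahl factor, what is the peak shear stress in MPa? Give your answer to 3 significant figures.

1300 MPa

Spring index C = D/d = 20.0/1.45 = 13.7931
K_W = (4C−1)/(4C−4) + 0.615/C = 54.172/51.172 + 0.0446 = 1.1032
τ₀ = 8FD/(πd³) = 8·70.6·20.0/(π·1.45³) = 11296/9.5775 = 1179.4 MPa
τ_max = K·τ₀ = 1.1032 × 1179.4 = 1301.2 MPa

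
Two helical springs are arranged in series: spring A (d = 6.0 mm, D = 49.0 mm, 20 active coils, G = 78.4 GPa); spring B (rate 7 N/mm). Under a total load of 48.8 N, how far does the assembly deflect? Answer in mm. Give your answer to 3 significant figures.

16.0 mm

k_A = Gd⁴/(8D³N_a) = (78.4×10³)(6.0⁴)/(8·49.0³·20) = 5.3978 N/mm
Series: 1/k_eq = 1/5.3978 + 1/7 = 0.32812; k_eq = 3.0477 N/mm
δ = F/k_eq = 48.8/3.0477 = 16.012 mm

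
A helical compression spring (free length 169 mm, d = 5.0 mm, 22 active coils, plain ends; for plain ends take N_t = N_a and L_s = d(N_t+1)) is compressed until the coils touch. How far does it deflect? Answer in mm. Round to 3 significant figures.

N_t = 22; L_s = 5.0·23 = 115 mm
δ_solid = L₀ − L_s = 169 − 115 = 54 mm

54.0 mm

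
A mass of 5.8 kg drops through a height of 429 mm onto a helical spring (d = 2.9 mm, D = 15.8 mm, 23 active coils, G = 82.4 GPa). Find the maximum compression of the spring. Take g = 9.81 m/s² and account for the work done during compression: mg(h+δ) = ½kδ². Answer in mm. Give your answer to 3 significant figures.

85.4 mm

k = Gd⁴/(8D³N_a) = (82.4×10³)(2.9⁴)/(8·15.8³·23) = 8.0303 N/mm
W = mg = 5.8 × 9.81 = 56.898 N
½kδ² − Wδ − Wh = 0 → δ = (W + √(W² + 2kWh))/k
δ = (56.898 + √(3237.4 + 392026))/8.0303 = (56.898 + 628.7)/8.0303 = 85.377 mm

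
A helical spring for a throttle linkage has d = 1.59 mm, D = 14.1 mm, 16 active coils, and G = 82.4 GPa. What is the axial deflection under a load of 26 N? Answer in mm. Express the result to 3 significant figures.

17.7 mm

k = Gd⁴/(8D³N_a) = (82.4×10³)(1.59⁴)/(8·14.1³·16) = 1.4677 N/mm
δ = F/k = 26 / 1.4677 = 17.714 mm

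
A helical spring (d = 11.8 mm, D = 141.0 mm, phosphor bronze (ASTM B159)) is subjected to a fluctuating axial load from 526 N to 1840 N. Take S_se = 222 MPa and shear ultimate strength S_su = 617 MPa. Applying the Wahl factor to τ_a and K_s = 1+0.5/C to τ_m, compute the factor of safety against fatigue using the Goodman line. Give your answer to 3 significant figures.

0.861

C = D/d = 141.0/11.8 = 11.9492; K_W = (4C−1)/(4C−4)+0.615/C = 1.1200; K_s = 1+0.5/C = 1.0418
F_a = (F_max−F_min)/2 = 657 N; F_m = (F_max+F_min)/2 = 1183 N
τ_a = K_W·8F_aD/(πd³) = 1.1200 × 143.57 = 160.8 MPa
τ_m = K_s·8F_mD/(πd³) = 1.0418 × 258.52 = 269.34 MPa
Goodman: 1/n_f = τ_a/S_se + τ_m/S_su = 160.8/222 + 269.34/617 = 0.72432 + 0.43653 = 1.1609
n_f = 1/1.1609 = 0.8614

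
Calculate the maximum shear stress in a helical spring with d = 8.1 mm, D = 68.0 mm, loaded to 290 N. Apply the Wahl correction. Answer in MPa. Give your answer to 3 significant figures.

Spring index C = D/d = 68.0/8.1 = 8.3951
K_W = (4C−1)/(4C−4) + 0.615/C = 32.580/29.580 + 0.0733 = 1.1747
τ₀ = 8FD/(πd³) = 8·290·68.0/(π·8.1³) = 157760/1669.6 = 94.491 MPa
τ_max = K·τ₀ = 1.1747 × 94.491 = 111 MPa

111 MPa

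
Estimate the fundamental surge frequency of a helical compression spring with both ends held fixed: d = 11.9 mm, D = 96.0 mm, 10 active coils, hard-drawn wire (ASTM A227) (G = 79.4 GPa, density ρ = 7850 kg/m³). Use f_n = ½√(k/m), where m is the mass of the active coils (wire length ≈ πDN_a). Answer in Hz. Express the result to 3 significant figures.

k = Gd⁴/(8D³N_a) = (79.4×10³)(11.9⁴)/(8·96.0³·10) = 22.496 N/mm = 22496 N/m
Wire length L = πDN_a = π·96.0·10 = 3015.9 mm
m = ρ·(πd²/4)·L = 7850 × 111.22×10⁻⁶ m² × 3.0159 m = 2.6331 kg
f_n = ½√(k/m) = 0.5·√(22496/2.6331) = 0.5·√(8543.4) = 46.215 Hz

46.2 Hz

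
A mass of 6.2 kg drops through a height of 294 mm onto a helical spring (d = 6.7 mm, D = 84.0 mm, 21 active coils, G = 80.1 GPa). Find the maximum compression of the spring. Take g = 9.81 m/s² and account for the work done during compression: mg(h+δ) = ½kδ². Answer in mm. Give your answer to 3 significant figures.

191 mm

k = Gd⁴/(8D³N_a) = (80.1×10³)(6.7⁴)/(8·84.0³·21) = 1.621 N/mm
W = mg = 6.2 × 9.81 = 60.822 N
½kδ² − Wδ − Wh = 0 → δ = (W + √(W² + 2kWh))/k
δ = (60.822 + √(3699.3 + 57972.6))/1.621 = (60.822 + 248.34)/1.621 = 190.72 mm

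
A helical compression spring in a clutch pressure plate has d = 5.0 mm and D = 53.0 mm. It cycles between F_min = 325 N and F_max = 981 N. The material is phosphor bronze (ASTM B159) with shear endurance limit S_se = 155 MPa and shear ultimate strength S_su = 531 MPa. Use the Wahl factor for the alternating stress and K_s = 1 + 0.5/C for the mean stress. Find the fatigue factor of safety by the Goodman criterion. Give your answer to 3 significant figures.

C = D/d = 53.0/5.0 = 10.6000; K_W = (4C−1)/(4C−4)+0.615/C = 1.1361; K_s = 1+0.5/C = 1.0472
F_a = (F_max−F_min)/2 = 328 N; F_m = (F_max+F_min)/2 = 653 N
τ_a = K_W·8F_aD/(πd³) = 1.1361 × 354.14 = 402.36 MPa
τ_m = K_s·8F_mD/(πd³) = 1.0472 × 705.05 = 738.31 MPa
Goodman: 1/n_f = τ_a/S_se + τ_m/S_su = 402.36/155 + 738.31/531 = 2.59586 + 1.39041 = 3.9863
n_f = 1/3.9863 = 0.2509

0.251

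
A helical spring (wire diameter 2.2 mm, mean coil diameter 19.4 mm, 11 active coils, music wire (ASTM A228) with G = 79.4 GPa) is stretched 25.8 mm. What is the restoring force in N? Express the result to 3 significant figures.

74.7 N

k = Gd⁴/(8D³N_a) = (79.4×10³)(2.2⁴)/(8·19.4³·11) = 2.8948 N/mm
F = k·δ = 2.8948 × 25.8 = 74.687 N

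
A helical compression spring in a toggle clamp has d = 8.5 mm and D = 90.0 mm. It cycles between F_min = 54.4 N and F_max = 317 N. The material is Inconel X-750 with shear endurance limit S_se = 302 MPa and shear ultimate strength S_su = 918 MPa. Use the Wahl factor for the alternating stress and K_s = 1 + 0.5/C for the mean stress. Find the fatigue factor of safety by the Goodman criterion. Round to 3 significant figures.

3.80

C = D/d = 90.0/8.5 = 10.5882; K_W = (4C−1)/(4C−4)+0.615/C = 1.1363; K_s = 1+0.5/C = 1.0472
F_a = (F_max−F_min)/2 = 131.3 N; F_m = (F_max+F_min)/2 = 185.7 N
τ_a = K_W·8F_aD/(πd³) = 1.1363 × 48.999 = 55.678 MPa
τ_m = K_s·8F_mD/(πd³) = 1.0472 × 69.301 = 72.573 MPa
Goodman: 1/n_f = τ_a/S_se + τ_m/S_su = 55.678/302 + 72.573/918 = 0.18436 + 0.07906 = 0.26342
n_f = 1/0.26342 = 3.796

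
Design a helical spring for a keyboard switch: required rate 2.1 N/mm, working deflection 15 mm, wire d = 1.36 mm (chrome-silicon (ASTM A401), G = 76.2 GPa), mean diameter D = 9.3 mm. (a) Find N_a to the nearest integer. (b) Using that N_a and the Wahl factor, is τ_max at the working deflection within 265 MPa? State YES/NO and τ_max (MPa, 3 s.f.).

N_a = Gd⁴/(8D³k) = (76.2×10³)(1.36⁴)/(8·9.3³·2.1) = 19.29 → N_a = 19
Actual rate k = Gd⁴/(8D³·19) = 2.1322 N/mm
Working load F = kδ = 2.1322·15 = 31.982 N
C = 9.3/1.36 = 6.8382; K_W = (4C−1)/(4C−4)+0.615/C = 1.2184
τ_max = K_W·8FD/(πd³) = 1.2184·301.1 = 366.86 MPa
τ_max > 265 MPa → exceeds allowable

(a) 19 coils; (b) NO, τ_max = 367 MPa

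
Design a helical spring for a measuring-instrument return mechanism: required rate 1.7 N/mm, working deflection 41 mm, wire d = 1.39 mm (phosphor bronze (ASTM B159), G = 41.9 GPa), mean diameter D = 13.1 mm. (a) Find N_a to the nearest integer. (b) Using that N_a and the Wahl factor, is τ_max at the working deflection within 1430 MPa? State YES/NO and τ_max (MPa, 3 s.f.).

(a) 5 coils; (b) YES, τ_max = 1020 MPa

N_a = Gd⁴/(8D³k) = (41.9×10³)(1.39⁴)/(8·13.1³·1.7) = 5.116 → N_a = 5
Actual rate k = Gd⁴/(8D³·5) = 1.7394 N/mm
Working load F = kδ = 1.7394·41 = 71.315 N
C = 13.1/1.39 = 9.4245; K_W = (4C−1)/(4C−4)+0.615/C = 1.1543
τ_max = K_W·8FD/(πd³) = 1.1543·885.83 = 1022.5 MPa
τ_max ≤ 1430 MPa → acceptable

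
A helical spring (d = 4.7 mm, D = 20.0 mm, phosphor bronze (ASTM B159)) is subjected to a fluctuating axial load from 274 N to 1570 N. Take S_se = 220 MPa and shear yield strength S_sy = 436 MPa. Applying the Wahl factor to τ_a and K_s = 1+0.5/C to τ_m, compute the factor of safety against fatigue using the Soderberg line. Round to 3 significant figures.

0.318

C = D/d = 20.0/4.7 = 4.2553; K_W = (4C−1)/(4C−4)+0.615/C = 1.3749; K_s = 1+0.5/C = 1.1175
F_a = (F_max−F_min)/2 = 648 N; F_m = (F_max+F_min)/2 = 922 N
τ_a = K_W·8F_aD/(πd³) = 1.3749 × 317.87 = 437.05 MPa
τ_m = K_s·8F_mD/(πd³) = 1.1175 × 452.28 = 505.42 MPa
Soderberg: 1/n_f = τ_a/S_se + τ_m/S_sy = 437.05/220 + 505.42/436 = 1.98658 + 1.15923 = 3.1458
n_f = 1/3.1458 = 0.3179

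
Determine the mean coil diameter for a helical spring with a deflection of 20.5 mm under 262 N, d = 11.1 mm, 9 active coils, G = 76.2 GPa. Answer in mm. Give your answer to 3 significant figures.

Required rate k = F/δ = 262/20.5 = 12.78 N/mm
D = (Gd⁴/(8N_a·k))^(1/3) = (76.2×10³·11.1⁴/(8·9·12.78))^(1/3)
  = (1.25709e+06)^(1/3) = 107.9251 mm

108 mm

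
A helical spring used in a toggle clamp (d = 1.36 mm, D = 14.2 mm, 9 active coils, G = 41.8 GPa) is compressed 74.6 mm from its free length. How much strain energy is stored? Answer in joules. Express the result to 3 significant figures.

k = Gd⁴/(8D³N_a) = (41.8×10³)(1.36⁴)/(8·14.2³·9) = 0.69364 N/mm
U = ½kδ² = 0.5 × 0.69364 × 74.6² = 1930.1 N·mm = 1.9301 J

1.93 J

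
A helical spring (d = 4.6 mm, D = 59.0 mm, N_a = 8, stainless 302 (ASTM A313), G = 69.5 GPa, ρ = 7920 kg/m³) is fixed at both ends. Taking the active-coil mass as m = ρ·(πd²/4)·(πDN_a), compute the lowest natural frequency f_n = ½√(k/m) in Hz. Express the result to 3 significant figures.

k = Gd⁴/(8D³N_a) = (69.5×10³)(4.6⁴)/(8·59.0³·8) = 2.3674 N/mm = 2367.4 N/m
Wire length L = πDN_a = π·59.0·8 = 1482.8 mm
m = ρ·(πd²/4)·L = 7920 × 16.619×10⁻⁶ m² × 1.4828 m = 0.19517 kg
f_n = ½√(k/m) = 0.5·√(2367.4/0.19517) = 0.5·√(12130) = 55.068 Hz

55.1 Hz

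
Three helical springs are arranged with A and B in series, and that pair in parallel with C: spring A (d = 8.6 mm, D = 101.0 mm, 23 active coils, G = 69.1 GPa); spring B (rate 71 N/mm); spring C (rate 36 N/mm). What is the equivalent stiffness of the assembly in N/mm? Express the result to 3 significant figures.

37.9 N/mm

k_A = Gd⁴/(8D³N_a) = (69.1×10³)(8.6⁴)/(8·101.0³·23) = 1.9938 N/mm
Springs A,B series: k_AB = 1/(1/1.9938+1/71) = 1.9394 N/mm; parallel with C: k_eq = 1.9394+36 = 37.939 N/mm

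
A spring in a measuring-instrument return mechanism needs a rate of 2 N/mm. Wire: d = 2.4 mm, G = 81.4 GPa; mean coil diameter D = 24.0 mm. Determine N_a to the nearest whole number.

N_a = Gd⁴/(8D³k) = (81.4×10³ × 2.4⁴)/(8 × 24.0³ × 2)
    = 2.70066e+06 / 221184 = 12.21 → 12 coils

12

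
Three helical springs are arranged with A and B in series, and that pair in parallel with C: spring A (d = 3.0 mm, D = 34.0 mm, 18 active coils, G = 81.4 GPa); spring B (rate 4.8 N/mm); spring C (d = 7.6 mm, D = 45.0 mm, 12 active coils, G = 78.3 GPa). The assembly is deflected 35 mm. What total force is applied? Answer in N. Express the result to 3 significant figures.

1080 N

k_A = Gd⁴/(8D³N_a) = (81.4×10³)(3.0⁴)/(8·34.0³·18) = 1.165 N/mm
k_C = Gd⁴/(8D³N_a) = (78.3×10³)(7.6⁴)/(8·45.0³·12) = 29.861 N/mm
Springs A,B series: k_AB = 1/(1/1.165+1/4.8) = 0.93744 N/mm; parallel with C: k_eq = 0.93744+29.861 = 30.799 N/mm
F = k_eq·δ = 30.799·35 = 1078 N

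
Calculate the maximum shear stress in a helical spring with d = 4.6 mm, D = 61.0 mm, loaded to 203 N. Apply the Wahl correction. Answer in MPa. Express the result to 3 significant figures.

Spring index C = D/d = 61.0/4.6 = 13.2609
K_W = (4C−1)/(4C−4) + 0.615/C = 52.043/49.043 + 0.0464 = 1.1075
τ₀ = 8FD/(πd³) = 8·203·61.0/(π·4.6³) = 99064/305.79 = 323.96 MPa
τ_max = K·τ₀ = 1.1075 × 323.96 = 358.8 MPa

359 MPa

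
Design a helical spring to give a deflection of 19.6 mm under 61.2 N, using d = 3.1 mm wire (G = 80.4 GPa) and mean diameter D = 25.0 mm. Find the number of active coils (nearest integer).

19

Required rate k = F/δ = 61.2/19.6 = 3.1224 N/mm
N_a = Gd⁴/(8D³k) = (80.4×10³ × 3.1⁴)/(8 × 25.0³ × 3.1224)
    = 7.42511e+06 / 390306 = 19.02 → 19 coils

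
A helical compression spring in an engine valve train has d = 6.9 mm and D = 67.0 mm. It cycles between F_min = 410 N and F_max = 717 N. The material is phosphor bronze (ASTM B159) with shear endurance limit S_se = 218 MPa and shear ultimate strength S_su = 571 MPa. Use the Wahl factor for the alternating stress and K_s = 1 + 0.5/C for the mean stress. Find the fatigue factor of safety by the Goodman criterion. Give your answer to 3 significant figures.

C = D/d = 67.0/6.9 = 9.7101; K_W = (4C−1)/(4C−4)+0.615/C = 1.1494; K_s = 1+0.5/C = 1.0515
F_a = (F_max−F_min)/2 = 153.5 N; F_m = (F_max+F_min)/2 = 563.5 N
τ_a = K_W·8F_aD/(πd³) = 1.1494 × 79.722 = 91.635 MPa
τ_m = K_s·8F_mD/(πd³) = 1.0515 × 292.66 = 307.73 MPa
Goodman: 1/n_f = τ_a/S_se + τ_m/S_su = 91.635/218 + 307.73/571 = 0.42035 + 0.53893 = 0.95927
n_f = 1/0.95927 = 1.042

1.04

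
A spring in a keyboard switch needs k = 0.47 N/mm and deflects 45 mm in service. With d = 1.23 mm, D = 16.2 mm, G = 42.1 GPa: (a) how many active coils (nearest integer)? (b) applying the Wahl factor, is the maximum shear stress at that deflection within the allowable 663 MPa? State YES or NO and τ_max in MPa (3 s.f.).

N_a = Gd⁴/(8D³k) = (42.1×10³)(1.23⁴)/(8·16.2³·0.47) = 6.028 → N_a = 6
Actual rate k = Gd⁴/(8D³·6) = 0.47219 N/mm
Working load F = kδ = 0.47219·45 = 21.249 N
C = 16.2/1.23 = 13.1707; K_W = (4C−1)/(4C−4)+0.615/C = 1.1083
τ_max = K_W·8FD/(πd³) = 1.1083·471.05 = 522.07 MPa
τ_max ≤ 663 MPa → acceptable

(a) 6 coils; (b) YES, τ_max = 522 MPa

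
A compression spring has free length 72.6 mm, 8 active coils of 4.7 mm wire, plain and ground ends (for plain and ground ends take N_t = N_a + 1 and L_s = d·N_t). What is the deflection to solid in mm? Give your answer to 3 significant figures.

30.3 mm

N_t = 9; L_s = 4.7·9 = 42.3 mm
δ_solid = L₀ − L_s = 72.6 − 42.3 = 30.3 mm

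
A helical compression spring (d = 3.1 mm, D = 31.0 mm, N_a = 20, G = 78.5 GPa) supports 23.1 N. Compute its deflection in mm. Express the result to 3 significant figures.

k = Gd⁴/(8D³N_a) = (78.5×10³)(3.1⁴)/(8·31.0³·20) = 1.5209 N/mm
δ = F/k = 23.1 / 1.5209 = 15.188 mm

15.2 mm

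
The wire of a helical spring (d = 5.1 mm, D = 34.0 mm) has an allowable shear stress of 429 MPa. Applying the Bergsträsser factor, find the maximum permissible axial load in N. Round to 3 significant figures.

C = D/d = 34.0/5.1 = 6.6667
K_B = (4C+2)/(4C−3) = 28.667/23.667 = 1.2113
τ_max = K·8FD/(πd³) → F_max = τ_allow·πd³/(8DK)
F_max = 429·π·5.1³/(8·34.0·1.2113) = 1.7878e+05/329.46 = 542.64 N

543 N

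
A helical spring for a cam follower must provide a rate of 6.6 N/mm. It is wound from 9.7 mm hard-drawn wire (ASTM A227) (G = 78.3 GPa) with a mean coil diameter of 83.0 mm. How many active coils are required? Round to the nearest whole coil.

N_a = Gd⁴/(8D³k) = (78.3×10³ × 9.7⁴)/(8 × 83.0³ × 6.6)
    = 6.93184e+08 / 3.01904e+07 = 22.96 → 23 coils

23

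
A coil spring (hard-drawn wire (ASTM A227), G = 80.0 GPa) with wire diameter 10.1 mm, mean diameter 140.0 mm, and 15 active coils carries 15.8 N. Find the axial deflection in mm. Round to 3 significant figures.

6.25 mm

k = Gd⁴/(8D³N_a) = (80.0×10³)(10.1⁴)/(8·140.0³·15) = 2.5282 N/mm
δ = F/k = 15.8 / 2.5282 = 6.2495 mm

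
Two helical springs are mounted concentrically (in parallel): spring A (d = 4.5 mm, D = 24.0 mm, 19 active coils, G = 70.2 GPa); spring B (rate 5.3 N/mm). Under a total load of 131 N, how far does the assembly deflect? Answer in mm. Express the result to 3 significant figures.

k_A = Gd⁴/(8D³N_a) = (70.2×10³)(4.5⁴)/(8·24.0³·19) = 13.7 N/mm
Parallel: k_eq = 13.7 + 5.3 = 19 N/mm
δ = F/k_eq = 131/19 = 6.8949 mm

6.89 mm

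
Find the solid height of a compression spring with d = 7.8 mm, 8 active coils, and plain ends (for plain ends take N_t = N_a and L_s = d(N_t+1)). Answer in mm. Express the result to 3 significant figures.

plain ends: N_t = N_a = 8
L_s = d·(N_t+1) = 7.8 × 9 = 70.2 mm

70.2 mm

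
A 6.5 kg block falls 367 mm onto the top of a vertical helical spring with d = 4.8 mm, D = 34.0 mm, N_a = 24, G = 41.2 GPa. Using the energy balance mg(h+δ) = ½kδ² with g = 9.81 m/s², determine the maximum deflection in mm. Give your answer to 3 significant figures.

k = Gd⁴/(8D³N_a) = (41.2×10³)(4.8⁴)/(8·34.0³·24) = 2.8982 N/mm
W = mg = 6.5 × 9.81 = 63.765 N
½kδ² − Wδ − Wh = 0 → δ = (W + √(W² + 2kWh))/k
δ = (63.765 + √(4066 + 135645))/2.8982 = (63.765 + 373.78)/2.8982 = 150.97 mm

151 mm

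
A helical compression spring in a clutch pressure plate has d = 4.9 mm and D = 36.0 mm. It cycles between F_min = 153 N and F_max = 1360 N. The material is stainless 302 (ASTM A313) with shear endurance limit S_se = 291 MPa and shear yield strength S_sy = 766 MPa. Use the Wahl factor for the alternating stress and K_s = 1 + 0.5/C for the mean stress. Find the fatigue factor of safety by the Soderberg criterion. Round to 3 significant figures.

0.362

C = D/d = 36.0/4.9 = 7.3469; K_W = (4C−1)/(4C−4)+0.615/C = 1.2019; K_s = 1+0.5/C = 1.0681
F_a = (F_max−F_min)/2 = 603.5 N; F_m = (F_max+F_min)/2 = 756.5 N
τ_a = K_W·8F_aD/(πd³) = 1.2019 × 470.25 = 565.19 MPa
τ_m = K_s·8F_mD/(πd³) = 1.0681 × 589.47 = 629.59 MPa
Soderberg: 1/n_f = τ_a/S_se + τ_m/S_sy = 565.19/291 + 629.59/766 = 1.94222 + 0.82192 = 2.7641
n_f = 1/2.7641 = 0.3618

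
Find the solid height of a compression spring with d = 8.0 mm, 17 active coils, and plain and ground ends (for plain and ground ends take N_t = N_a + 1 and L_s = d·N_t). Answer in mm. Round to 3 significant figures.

plain and ground ends: N_t = N_a + 1 = 17 + 1 = 18
L_s = d·N_t = 8.0 × 18 = 144 mm

144 mm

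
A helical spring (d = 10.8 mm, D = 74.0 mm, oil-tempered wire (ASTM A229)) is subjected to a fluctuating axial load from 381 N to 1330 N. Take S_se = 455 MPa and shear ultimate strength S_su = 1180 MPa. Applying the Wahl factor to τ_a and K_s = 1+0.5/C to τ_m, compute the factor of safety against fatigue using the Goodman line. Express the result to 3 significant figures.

C = D/d = 74.0/10.8 = 6.8519; K_W = (4C−1)/(4C−4)+0.615/C = 1.2179; K_s = 1+0.5/C = 1.0730
F_a = (F_max−F_min)/2 = 474.5 N; F_m = (F_max+F_min)/2 = 855.5 N
τ_a = K_W·8F_aD/(πd³) = 1.2179 × 70.98 = 86.448 MPa
τ_m = K_s·8F_mD/(πd³) = 1.0730 × 127.97 = 137.31 MPa
Goodman: 1/n_f = τ_a/S_se + τ_m/S_su = 86.448/455 + 137.31/1180 = 0.19000 + 0.11637 = 0.30636
n_f = 1/0.30636 = 3.264

3.26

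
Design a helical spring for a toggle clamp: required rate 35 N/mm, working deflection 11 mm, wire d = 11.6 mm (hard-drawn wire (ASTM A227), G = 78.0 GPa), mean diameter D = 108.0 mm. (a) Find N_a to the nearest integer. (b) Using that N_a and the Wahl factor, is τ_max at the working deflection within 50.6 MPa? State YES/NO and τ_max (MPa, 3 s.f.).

N_a = Gd⁴/(8D³k) = (78.0×10³)(11.6⁴)/(8·108.0³·35) = 4.004 → N_a = 4
Actual rate k = Gd⁴/(8D³·4) = 35.035 N/mm
Working load F = kδ = 35.035·11 = 385.39 N
C = 108.0/11.6 = 9.3103; K_W = (4C−1)/(4C−4)+0.615/C = 1.1563
τ_max = K_W·8FD/(πd³) = 1.1563·67.903 = 78.516 MPa
τ_max > 50.6 MPa → exceeds allowable

(a) 4 coils; (b) NO, τ_max = 78.5 MPa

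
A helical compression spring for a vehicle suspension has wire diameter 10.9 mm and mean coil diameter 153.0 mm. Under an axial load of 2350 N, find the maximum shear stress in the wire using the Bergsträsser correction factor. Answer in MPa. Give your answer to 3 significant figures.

774 MPa

Spring index C = D/d = 153.0/10.9 = 14.0367
K_B = (4C+2)/(4C−3) = 58.147/53.147 = 1.0941
τ₀ = 8FD/(πd³) = 8·2350·153.0/(π·10.9³) = 2.8764e+06/4068.5 = 707 MPa
τ_max = K·τ₀ = 1.0941 × 707 = 773.51 MPa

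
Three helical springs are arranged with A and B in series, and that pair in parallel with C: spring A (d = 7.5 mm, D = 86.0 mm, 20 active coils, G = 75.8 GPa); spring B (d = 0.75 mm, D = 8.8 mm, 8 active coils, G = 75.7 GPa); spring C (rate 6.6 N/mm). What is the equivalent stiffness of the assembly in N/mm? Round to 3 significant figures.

7.05 N/mm

k_A = Gd⁴/(8D³N_a) = (75.8×10³)(7.5⁴)/(8·86.0³·20) = 2.3567 N/mm
k_B = Gd⁴/(8D³N_a) = (75.7×10³)(0.75⁴)/(8·8.8³·8) = 0.54918 N/mm
Springs A,B series: k_AB = 1/(1/2.3567+1/0.54918) = 0.44539 N/mm; parallel with C: k_eq = 0.44539+6.6 = 7.0454 N/mm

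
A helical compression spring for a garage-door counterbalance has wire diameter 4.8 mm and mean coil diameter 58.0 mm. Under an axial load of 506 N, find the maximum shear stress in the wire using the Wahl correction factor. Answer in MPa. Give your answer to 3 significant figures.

Spring index C = D/d = 58.0/4.8 = 12.0833
K_W = (4C−1)/(4C−4) + 0.615/C = 47.333/44.333 + 0.0509 = 1.1186
τ₀ = 8FD/(πd³) = 8·506·58.0/(π·4.8³) = 234784/347.44 = 675.76 MPa
τ_max = K·τ₀ = 1.1186 × 675.76 = 755.89 MPa

756 MPa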